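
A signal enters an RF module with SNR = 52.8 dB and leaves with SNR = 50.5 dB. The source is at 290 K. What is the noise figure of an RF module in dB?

NF (dB) = SNR_in(dB) − SNR_out(dB) when the source is at T₀
NF = 52.8 − 50.5 = 2.3 dB

2.3 dB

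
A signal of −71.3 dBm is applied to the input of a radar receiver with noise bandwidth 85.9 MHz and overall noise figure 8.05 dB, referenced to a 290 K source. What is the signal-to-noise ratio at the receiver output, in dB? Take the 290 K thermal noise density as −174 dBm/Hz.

15.3 dB

Noise floor: N = −174 + 10 log₁₀(B) + NF
10 log₁₀(8.59×10⁷) = 79.34 dB
N = −174 + 79.34 + 8.05 = −86.61 dBm
SNR = P_sig − N = −71.3 − (−86.61) = 15.31 dB → 15.3 dB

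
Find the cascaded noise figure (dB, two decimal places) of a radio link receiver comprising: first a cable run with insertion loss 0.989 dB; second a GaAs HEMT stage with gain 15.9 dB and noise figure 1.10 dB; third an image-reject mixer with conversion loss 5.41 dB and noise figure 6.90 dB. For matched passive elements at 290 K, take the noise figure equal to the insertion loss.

2.41 dB

Convert to linear (a loss of L dB is a gain of −L dB): F_i = 10^(NF_i/10), G_i = 10^(G_i,dB/10)
  Stage 1: F_1 = 10^(0.989/10) = 1.256, G_1 = 10^(−0.989/10) = 0.7963
  Stage 2: F_2 = 10^(1.10/10) = 1.288, G_2 = 10^(15.9/10) = 38.90
  Stage 3: F_3 = 10^(6.90/10) = 4.898, G_3 = 10^(−5.41/10) = 0.2877
Friis cascade:
  F = 1.256 + (1.288 − 1)/0.7963 + (4.898 − 1)/30.98 = 1.744
NF = 10 log₁₀(1.744) = 2.41 dB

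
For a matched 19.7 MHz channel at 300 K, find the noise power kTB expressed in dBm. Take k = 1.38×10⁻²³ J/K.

−100.9 dBm

P_n = kTB = 1.38×10⁻²³ × 300 × 1.97×10⁷ = 8.16×10⁻¹⁴ W
In dBm: 10 log₁₀(8.16×10⁻¹⁴ / 10⁻³) = −100.9 dBm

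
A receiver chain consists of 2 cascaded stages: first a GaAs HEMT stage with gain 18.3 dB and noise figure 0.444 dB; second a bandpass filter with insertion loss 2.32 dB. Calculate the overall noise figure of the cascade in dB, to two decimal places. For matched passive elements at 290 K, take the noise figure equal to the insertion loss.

0.48 dB

Convert to linear (a loss of L dB is a gain of −L dB): F_i = 10^(NF_i/10), G_i = 10^(G_i,dB/10)
  Stage 1: F_1 = 10^(0.444/10) = 1.108, G_1 = 10^(18.3/10) = 67.61
  Stage 2: F_2 = 10^(2.32/10) = 1.706, G_2 = 10^(−2.32/10) = 0.5861
Friis cascade:
  F = 1.108 + (1.706 − 1)/67.61 = 1.118
NF = 10 log₁₀(1.118) = 0.48 dB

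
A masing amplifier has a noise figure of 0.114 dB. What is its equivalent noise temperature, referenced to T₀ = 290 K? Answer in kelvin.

F = 10^(0.114/10) = 1.0266
T_e = (F − 1)·T₀ = (1.0266 − 1) × 290 = 7.71 K

7.71 K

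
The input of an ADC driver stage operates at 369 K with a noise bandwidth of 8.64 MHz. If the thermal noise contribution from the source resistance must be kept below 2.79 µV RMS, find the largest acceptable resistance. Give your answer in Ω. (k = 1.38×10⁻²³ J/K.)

Johnson–Nyquist: V_n = √(4kTRB) ⇒ R = V_n² / (4kTB)
4kTB = 4 × 1.38×10⁻²³ × 369 × 8.64×10⁶ = 1.76×10⁻¹³
R = (2.79×10⁻⁶)² / 1.76×10⁻¹³ = 4.42×10¹ Ω = 44.2 Ω

44.2 Ω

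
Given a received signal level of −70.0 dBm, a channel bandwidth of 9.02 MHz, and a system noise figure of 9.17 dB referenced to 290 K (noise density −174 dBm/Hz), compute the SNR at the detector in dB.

Noise floor: N = −174 + 10 log₁₀(B) + NF
10 log₁₀(9.02×10⁶) = 69.55 dB
N = −174 + 69.55 + 9.17 = −95.28 dBm
SNR = P_sig − N = −70.0 − (−95.28) = 25.28 dB → 25.3 dB

25.3 dB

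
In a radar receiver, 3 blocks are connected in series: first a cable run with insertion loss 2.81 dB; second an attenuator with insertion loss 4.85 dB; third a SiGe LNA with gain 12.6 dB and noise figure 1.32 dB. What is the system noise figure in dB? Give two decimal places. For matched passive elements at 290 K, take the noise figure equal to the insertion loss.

8.98 dB

Convert to linear (a loss of L dB is a gain of −L dB): F_i = 10^(NF_i/10), G_i = 10^(G_i,dB/10)
  Stage 1: F_1 = 10^(2.81/10) = 1.910, G_1 = 10^(−2.81/10) = 0.5236
  Stage 2: F_2 = 10^(4.85/10) = 3.055, G_2 = 10^(−4.85/10) = 0.3273
  Stage 3: F_3 = 10^(1.32/10) = 1.355, G_3 = 10^(12.6/10) = 18.20
Friis cascade:
  F = 1.910 + (3.055 − 1)/0.5236 + (1.355 − 1)/0.1714 = 7.907
NF = 10 log₁₀(7.907) = 8.98 dB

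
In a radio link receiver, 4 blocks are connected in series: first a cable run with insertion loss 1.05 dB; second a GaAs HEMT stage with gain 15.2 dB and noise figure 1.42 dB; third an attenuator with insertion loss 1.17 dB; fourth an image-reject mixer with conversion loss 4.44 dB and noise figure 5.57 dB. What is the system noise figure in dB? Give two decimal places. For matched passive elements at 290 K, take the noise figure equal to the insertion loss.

Convert to linear (a loss of L dB is a gain of −L dB): F_i = 10^(NF_i/10), G_i = 10^(G_i,dB/10)
  Stage 1: F_1 = 10^(1.05/10) = 1.274, G_1 = 10^(−1.05/10) = 0.7852
  Stage 2: F_2 = 10^(1.42/10) = 1.387, G_2 = 10^(15.2/10) = 33.11
  Stage 3: F_3 = 10^(1.17/10) = 1.309, G_3 = 10^(−1.17/10) = 0.7638
  Stage 4: F_4 = 10^(5.57/10) = 3.606, G_4 = 10^(−4.44/10) = 0.3597
Friis cascade:
  F = 1.274 + (1.387 − 1)/0.7852 + (1.309 − 1)/26.00 + (3.606 − 1)/19.86 = 1.909
NF = 10 log₁₀(1.909) = 2.81 dB

2.81 dB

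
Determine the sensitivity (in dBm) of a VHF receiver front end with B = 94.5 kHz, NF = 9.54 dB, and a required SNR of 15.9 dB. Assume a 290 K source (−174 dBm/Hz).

−98.8 dBm

Sensitivity = −174 + 10 log₁₀(B) + NF + SNR_min
= −174 + 49.75 + 9.54 + 15.9
= −98.81 dBm → −98.8 dBm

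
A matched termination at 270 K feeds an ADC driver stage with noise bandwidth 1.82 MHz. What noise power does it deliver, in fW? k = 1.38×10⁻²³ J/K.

P_n = kTB = 1.38×10⁻²³ × 270 × 1.82×10⁶ = 6.78×10⁻¹⁵ W = 6.78 fW

6.78 fW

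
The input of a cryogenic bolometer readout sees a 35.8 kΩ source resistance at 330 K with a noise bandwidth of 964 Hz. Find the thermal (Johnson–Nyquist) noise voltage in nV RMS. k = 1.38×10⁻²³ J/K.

793 nV

V_n = √(4kTRB)
4kTRB = 4 × 1.38×10⁻²³ × 330 × 3.58×10⁴ × 9.64×10² = 6.29×10⁻¹³ V²
V_n = √(6.29×10⁻¹³) = 7.93×10⁻⁷ V = 793 nV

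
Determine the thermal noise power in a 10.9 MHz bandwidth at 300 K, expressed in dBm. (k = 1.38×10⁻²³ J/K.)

−103.5 dBm

P_n = kTB = 1.38×10⁻²³ × 300 × 1.09×10⁷ = 4.51×10⁻¹⁴ W
In dBm: 10 log₁₀(4.51×10⁻¹⁴ / 10⁻³) = −103.5 dBm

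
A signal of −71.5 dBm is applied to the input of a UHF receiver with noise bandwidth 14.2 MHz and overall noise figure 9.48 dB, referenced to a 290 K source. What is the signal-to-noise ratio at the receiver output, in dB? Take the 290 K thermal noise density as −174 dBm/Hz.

21.5 dB

Noise floor: N = −174 + 10 log₁₀(B) + NF
10 log₁₀(1.42×10⁷) = 71.52 dB
N = −174 + 71.52 + 9.48 = −93.00 dBm
SNR = P_sig − N = −71.5 − (−93.00) = 21.50 dB → 21.5 dB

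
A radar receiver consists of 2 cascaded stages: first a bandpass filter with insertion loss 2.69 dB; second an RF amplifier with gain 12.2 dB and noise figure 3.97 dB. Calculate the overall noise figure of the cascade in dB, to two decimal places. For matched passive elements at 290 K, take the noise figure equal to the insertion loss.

Convert to linear (a loss of L dB is a gain of −L dB): F_i = 10^(NF_i/10), G_i = 10^(G_i,dB/10)
  Stage 1: F_1 = 10^(2.69/10) = 1.858, G_1 = 10^(−2.69/10) = 0.5383
  Stage 2: F_2 = 10^(3.97/10) = 2.495, G_2 = 10^(12.2/10) = 16.60
Friis cascade:
  F = 1.858 + (2.495 − 1)/0.5383 = 4.634
NF = 10 log₁₀(4.634) = 6.66 dB

6.66 dB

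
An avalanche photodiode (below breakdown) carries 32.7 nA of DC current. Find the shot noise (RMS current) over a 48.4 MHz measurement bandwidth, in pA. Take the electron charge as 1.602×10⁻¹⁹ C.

712 pA

I_n = √(2qI·B)
2qI·B = 2 × 1.602×10⁻¹⁹ × 3.27×10⁻⁸ × 4.84×10⁷ = 5.07×10⁻¹⁹ A²
I_n = √(5.07×10⁻¹⁹) = 7.12×10⁻¹⁰ A = 712 pA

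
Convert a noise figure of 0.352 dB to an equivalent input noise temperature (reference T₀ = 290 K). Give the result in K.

24.5 K

F = 10^(0.352/10) = 1.08443
T_e = (F − 1)·T₀ = (1.08443 − 1) × 290 = 24.5 K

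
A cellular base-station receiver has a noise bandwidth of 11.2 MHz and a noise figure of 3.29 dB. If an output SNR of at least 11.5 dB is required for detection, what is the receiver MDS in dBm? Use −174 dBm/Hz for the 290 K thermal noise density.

Sensitivity = −174 + 10 log₁₀(B) + NF + SNR_min
= −174 + 70.49 + 3.29 + 11.5
= −88.72 dBm → −88.7 dBm

−88.7 dBm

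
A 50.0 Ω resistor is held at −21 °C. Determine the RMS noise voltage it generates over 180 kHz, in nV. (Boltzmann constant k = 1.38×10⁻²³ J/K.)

T = −21 °C + 273.15 = 252.15 K
V_n = √(4kTRB)
4kTRB = 4 × 1.38×10⁻²³ × 252.15 × 5.00×10¹ × 1.80×10⁵ = 1.25×10⁻¹³ V²
V_n = √(1.25×10⁻¹³) = 3.54×10⁻⁷ V = 354 nV

354 nV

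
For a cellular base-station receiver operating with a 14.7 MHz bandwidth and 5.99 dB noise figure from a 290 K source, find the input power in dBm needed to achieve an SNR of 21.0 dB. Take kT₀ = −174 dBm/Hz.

−75.3 dBm

Sensitivity = −174 + 10 log₁₀(B) + NF + SNR_min
= −174 + 71.67 + 5.99 + 21.0
= −75.34 dBm → −75.3 dBm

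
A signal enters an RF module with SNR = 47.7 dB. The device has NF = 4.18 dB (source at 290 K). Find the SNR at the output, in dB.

By definition F = SNR_in/SNR_out, so in dB: SNR_out = SNR_in − NF
SNR_out = 47.7 − 4.18 = 43.52 dB

43.52 dB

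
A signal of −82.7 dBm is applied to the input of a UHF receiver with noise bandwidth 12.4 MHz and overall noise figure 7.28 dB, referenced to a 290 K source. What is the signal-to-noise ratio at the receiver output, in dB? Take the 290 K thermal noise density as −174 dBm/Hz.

13.1 dB

Noise floor: N = −174 + 10 log₁₀(B) + NF
10 log₁₀(1.24×10⁷) = 70.93 dB
N = −174 + 70.93 + 7.28 = −95.79 dBm
SNR = P_sig − N = −82.7 − (−95.79) = 13.09 dB → 13.1 dB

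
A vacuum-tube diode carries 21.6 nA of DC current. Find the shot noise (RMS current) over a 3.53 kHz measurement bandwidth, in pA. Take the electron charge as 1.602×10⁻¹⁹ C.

4.94 pA

I_n = √(2qI·B)
2qI·B = 2 × 1.602×10⁻¹⁹ × 2.16×10⁻⁸ × 3.53×10³ = 2.44×10⁻²³ A²
I_n = √(2.44×10⁻²³) = 4.94×10⁻¹² A = 4.94 pA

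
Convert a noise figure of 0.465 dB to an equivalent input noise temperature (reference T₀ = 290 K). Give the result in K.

F = 10^(0.465/10) = 1.11301
T_e = (F − 1)·T₀ = (1.11301 − 1) × 290 = 32.8 K

32.8 K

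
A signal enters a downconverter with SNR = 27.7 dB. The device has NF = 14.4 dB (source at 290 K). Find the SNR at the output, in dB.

13.3 dB

By definition F = SNR_in/SNR_out, so in dB: SNR_out = SNR_in − NF
SNR_out = 27.7 − 14.4 = 13.3 dB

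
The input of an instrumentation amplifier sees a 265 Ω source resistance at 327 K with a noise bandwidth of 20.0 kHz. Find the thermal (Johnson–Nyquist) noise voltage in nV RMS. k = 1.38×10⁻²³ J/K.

309 nV

V_n = √(4kTRB)
4kTRB = 4 × 1.38×10⁻²³ × 327 × 2.65×10² × 2.00×10⁴ = 9.57×10⁻¹⁴ V²
V_n = √(9.57×10⁻¹⁴) = 3.09×10⁻⁷ V = 309 nV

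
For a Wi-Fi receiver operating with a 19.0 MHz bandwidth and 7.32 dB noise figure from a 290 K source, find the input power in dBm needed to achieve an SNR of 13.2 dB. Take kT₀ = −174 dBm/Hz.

Sensitivity = −174 + 10 log₁₀(B) + NF + SNR_min
= −174 + 72.79 + 7.32 + 13.2
= −80.69 dBm → −80.7 dBm

−80.7 dBm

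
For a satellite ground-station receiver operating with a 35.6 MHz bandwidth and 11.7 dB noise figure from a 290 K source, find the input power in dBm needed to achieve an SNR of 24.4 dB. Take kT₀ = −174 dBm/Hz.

Sensitivity = −174 + 10 log₁₀(B) + NF + SNR_min
= −174 + 75.51 + 11.7 + 24.4
= −62.39 dBm → −62.4 dBm

−62.4 dBm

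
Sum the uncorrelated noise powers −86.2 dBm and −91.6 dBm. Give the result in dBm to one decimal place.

−85.1 dBm

Convert to linear, add, convert back:
P₁ = 2.40×10⁻¹² W, P₂ = 6.92×10⁻¹³ W
P_tot = 3.09×10⁻¹² W → 10 log₁₀(P_tot / 10⁻³) = −85.1 dBm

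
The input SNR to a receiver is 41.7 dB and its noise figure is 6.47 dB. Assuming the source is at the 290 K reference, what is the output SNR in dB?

35.23 dB

By definition F = SNR_in/SNR_out, so in dB: SNR_out = SNR_in − NF
SNR_out = 41.7 − 6.47 = 35.23 dB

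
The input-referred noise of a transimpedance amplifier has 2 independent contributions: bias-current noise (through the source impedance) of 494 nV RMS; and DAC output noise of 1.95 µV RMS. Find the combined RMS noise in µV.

Uncorrelated sources add in power (mean-square): V_tot = √(ΣV_i²)
V_tot = √[(4.94×10⁻⁷)² + (1.95×10⁻⁶)²] = 2.01×10⁻⁶ V = 2.01 µV

2.01 µV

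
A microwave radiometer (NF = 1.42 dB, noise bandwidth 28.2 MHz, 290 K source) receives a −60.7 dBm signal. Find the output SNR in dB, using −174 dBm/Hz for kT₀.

37.4 dB

Noise floor: N = −174 + 10 log₁₀(B) + NF
10 log₁₀(2.82×10⁷) = 74.5 dB
N = −174 + 74.5 + 1.42 = −98.08 dBm
SNR = P_sig − N = −60.7 − (−98.08) = 37.38 dB → 37.4 dB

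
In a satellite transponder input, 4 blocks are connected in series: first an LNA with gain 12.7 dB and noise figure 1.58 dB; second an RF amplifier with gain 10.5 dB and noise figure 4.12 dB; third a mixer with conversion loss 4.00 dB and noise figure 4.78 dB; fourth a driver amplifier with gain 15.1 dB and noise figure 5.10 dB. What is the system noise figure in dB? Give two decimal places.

Convert to linear (a loss of L dB is a gain of −L dB): F_i = 10^(NF_i/10), G_i = 10^(G_i,dB/10)
  Stage 1: F_1 = 10^(1.58/10) = 1.439, G_1 = 10^(12.7/10) = 18.62
  Stage 2: F_2 = 10^(4.12/10) = 2.582, G_2 = 10^(10.5/10) = 11.22
  Stage 3: F_3 = 10^(4.78/10) = 3.006, G_3 = 10^(−4.00/10) = 0.3981
  Stage 4: F_4 = 10^(5.10/10) = 3.236, G_4 = 10^(15.1/10) = 32.36
Friis cascade:
  F = 1.439 + (2.582 − 1)/18.62 + (3.006 − 1)/208.9 + (3.236 − 1)/83.18 = 1.560
NF = 10 log₁₀(1.560) = 1.93 dB

1.93 dB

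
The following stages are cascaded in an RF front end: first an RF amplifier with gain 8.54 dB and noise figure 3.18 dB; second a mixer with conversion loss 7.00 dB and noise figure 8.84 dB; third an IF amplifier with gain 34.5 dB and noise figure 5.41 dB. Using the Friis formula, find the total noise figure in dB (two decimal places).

Convert to linear (a loss of L dB is a gain of −L dB): F_i = 10^(NF_i/10), G_i = 10^(G_i,dB/10)
  Stage 1: F_1 = 10^(3.18/10) = 2.080, G_1 = 10^(8.54/10) = 7.145
  Stage 2: F_2 = 10^(8.84/10) = 7.656, G_2 = 10^(−7.00/10) = 0.1995
  Stage 3: F_3 = 10^(5.41/10) = 3.475, G_3 = 10^(34.5/10) = 2818
Friis cascade:
  F = 2.080 + (7.656 − 1)/7.145 + (3.475 − 1)/1.426 = 4.748
NF = 10 log₁₀(4.748) = 6.76 dB

6.76 dB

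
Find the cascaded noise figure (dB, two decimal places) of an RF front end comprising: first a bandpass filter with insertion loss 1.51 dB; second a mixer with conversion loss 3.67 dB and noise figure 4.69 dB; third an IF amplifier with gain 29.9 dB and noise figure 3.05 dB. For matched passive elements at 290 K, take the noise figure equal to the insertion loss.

Convert to linear (a loss of L dB is a gain of −L dB): F_i = 10^(NF_i/10), G_i = 10^(G_i,dB/10)
  Stage 1: F_1 = 10^(1.51/10) = 1.416, G_1 = 10^(−1.51/10) = 0.7063
  Stage 2: F_2 = 10^(4.69/10) = 2.944, G_2 = 10^(−3.67/10) = 0.4295
  Stage 3: F_3 = 10^(3.05/10) = 2.018, G_3 = 10^(29.9/10) = 977.2
Friis cascade:
  F = 1.416 + (2.944 − 1)/0.7063 + (2.018 − 1)/0.3034 = 7.525
NF = 10 log₁₀(7.525) = 8.77 dB

8.77 dB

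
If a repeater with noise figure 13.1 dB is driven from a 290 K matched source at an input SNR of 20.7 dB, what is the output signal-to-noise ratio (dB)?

By definition F = SNR_in/SNR_out, so in dB: SNR_out = SNR_in − NF
SNR_out = 20.7 − 13.1 = 7.6 dB

7.6 dB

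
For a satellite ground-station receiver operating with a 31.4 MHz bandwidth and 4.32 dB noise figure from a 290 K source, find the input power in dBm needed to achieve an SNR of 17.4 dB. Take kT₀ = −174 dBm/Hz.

−77.3 dBm

Sensitivity = −174 + 10 log₁₀(B) + NF + SNR_min
= −174 + 74.97 + 4.32 + 17.4
= −77.31 dBm → −77.3 dBm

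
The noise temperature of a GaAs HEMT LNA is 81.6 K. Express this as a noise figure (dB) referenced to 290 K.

1.08 dB

F = 1 + T_e/T₀ = 1 + 81.6/290 = 1.28138
NF = 10 log₁₀(1.28138) = 1.08 dB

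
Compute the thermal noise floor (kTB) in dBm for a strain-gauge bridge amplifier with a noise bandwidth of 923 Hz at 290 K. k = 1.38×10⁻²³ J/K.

−144.3 dBm

P_n = kTB = 1.38×10⁻²³ × 290 × 9.23×10² = 3.69×10⁻¹⁸ W
In dBm: 10 log₁₀(3.69×10⁻¹⁸ / 10⁻³) = −144.3 dBm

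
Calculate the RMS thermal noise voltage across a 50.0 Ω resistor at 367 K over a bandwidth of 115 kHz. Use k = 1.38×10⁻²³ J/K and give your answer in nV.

V_n = √(4kTRB)
4kTRB = 4 × 1.38×10⁻²³ × 367 × 5.00×10¹ × 1.15×10⁵ = 1.16×10⁻¹³ V²
V_n = √(1.16×10⁻¹³) = 3.41×10⁻⁷ V = 341 nV

341 nV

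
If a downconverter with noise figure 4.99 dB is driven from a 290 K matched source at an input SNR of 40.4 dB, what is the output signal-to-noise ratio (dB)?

35.41 dB

By definition F = SNR_in/SNR_out, so in dB: SNR_out = SNR_in − NF
SNR_out = 40.4 − 4.99 = 35.41 dB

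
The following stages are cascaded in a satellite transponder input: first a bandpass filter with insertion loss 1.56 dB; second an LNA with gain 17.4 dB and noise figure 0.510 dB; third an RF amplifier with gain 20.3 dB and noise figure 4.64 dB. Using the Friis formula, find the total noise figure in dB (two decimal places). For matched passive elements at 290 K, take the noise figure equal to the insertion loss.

Convert to linear (a loss of L dB is a gain of −L dB): F_i = 10^(NF_i/10), G_i = 10^(G_i,dB/10)
  Stage 1: F_1 = 10^(1.56/10) = 1.432, G_1 = 10^(−1.56/10) = 0.6982
  Stage 2: F_2 = 10^(0.510/10) = 1.125, G_2 = 10^(17.4/10) = 54.95
  Stage 3: F_3 = 10^(4.64/10) = 2.911, G_3 = 10^(20.3/10) = 107.2
Friis cascade:
  F = 1.432 + (1.125 − 1)/0.6982 + (2.911 − 1)/38.37 = 1.660
NF = 10 log₁₀(1.660) = 2.20 dB

2.20 dB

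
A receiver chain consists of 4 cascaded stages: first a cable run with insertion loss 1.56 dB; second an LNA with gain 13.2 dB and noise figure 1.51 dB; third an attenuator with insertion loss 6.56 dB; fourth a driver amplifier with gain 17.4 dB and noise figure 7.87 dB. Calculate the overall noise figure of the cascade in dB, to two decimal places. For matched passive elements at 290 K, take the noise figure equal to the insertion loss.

Convert to linear (a loss of L dB is a gain of −L dB): F_i = 10^(NF_i/10), G_i = 10^(G_i,dB/10)
  Stage 1: F_1 = 10^(1.56/10) = 1.432, G_1 = 10^(−1.56/10) = 0.6982
  Stage 2: F_2 = 10^(1.51/10) = 1.416, G_2 = 10^(13.2/10) = 20.89
  Stage 3: F_3 = 10^(6.56/10) = 4.529, G_3 = 10^(−6.56/10) = 0.2208
  Stage 4: F_4 = 10^(7.87/10) = 6.124, G_4 = 10^(17.4/10) = 54.95
Friis cascade:
  F = 1.432 + (1.416 − 1)/0.6982 + (4.529 − 1)/14.59 + (6.124 − 1)/3.221 = 3.860
NF = 10 log₁₀(3.860) = 5.87 dB

5.87 dB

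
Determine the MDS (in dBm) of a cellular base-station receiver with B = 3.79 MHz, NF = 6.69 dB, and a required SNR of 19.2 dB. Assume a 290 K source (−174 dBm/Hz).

Sensitivity = −174 + 10 log₁₀(B) + NF + SNR_min
= −174 + 65.79 + 6.69 + 19.2
= −82.32 dBm → −82.3 dBm

−82.3 dBm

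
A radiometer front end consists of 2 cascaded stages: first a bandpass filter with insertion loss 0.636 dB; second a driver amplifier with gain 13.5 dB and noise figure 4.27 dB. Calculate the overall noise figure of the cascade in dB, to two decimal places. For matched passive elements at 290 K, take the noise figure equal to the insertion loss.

4.91 dB

Convert to linear (a loss of L dB is a gain of −L dB): F_i = 10^(NF_i/10), G_i = 10^(G_i,dB/10)
  Stage 1: F_1 = 10^(0.636/10) = 1.158, G_1 = 10^(−0.636/10) = 0.8638
  Stage 2: F_2 = 10^(4.27/10) = 2.673, G_2 = 10^(13.5/10) = 22.39
Friis cascade:
  F = 1.158 + (2.673 − 1)/0.8638 = 3.095
NF = 10 log₁₀(3.095) = 4.91 dB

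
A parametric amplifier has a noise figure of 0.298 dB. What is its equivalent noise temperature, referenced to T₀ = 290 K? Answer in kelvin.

F = 10^(0.298/10) = 1.07103
T_e = (F − 1)·T₀ = (1.07103 − 1) × 290 = 20.6 K

20.6 K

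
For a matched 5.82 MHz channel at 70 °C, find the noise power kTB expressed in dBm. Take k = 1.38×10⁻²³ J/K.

T = 70 °C + 273.15 = 343.15 K
P_n = kTB = 1.38×10⁻²³ × 343.15 × 5.82×10⁶ = 2.76×10⁻¹⁴ W
In dBm: 10 log₁₀(2.76×10⁻¹⁴ / 10⁻³) = −105.6 dBm

−105.6 dBm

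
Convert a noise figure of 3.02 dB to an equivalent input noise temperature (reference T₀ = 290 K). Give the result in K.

F = 10^(3.02/10) = 2.00447
T_e = (F − 1)·T₀ = (2.00447 − 1) × 290 = 291 K

291 K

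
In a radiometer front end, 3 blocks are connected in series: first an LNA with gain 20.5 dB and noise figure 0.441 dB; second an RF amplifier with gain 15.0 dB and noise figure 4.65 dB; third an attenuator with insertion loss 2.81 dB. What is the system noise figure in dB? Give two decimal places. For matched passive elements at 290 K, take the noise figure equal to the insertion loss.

Convert to linear (a loss of L dB is a gain of −L dB): F_i = 10^(NF_i/10), G_i = 10^(G_i,dB/10)
  Stage 1: F_1 = 10^(0.441/10) = 1.107, G_1 = 10^(20.5/10) = 112.2
  Stage 2: F_2 = 10^(4.65/10) = 2.917, G_2 = 10^(15.0/10) = 31.62
  Stage 3: F_3 = 10^(2.81/10) = 1.910, G_3 = 10^(−2.81/10) = 0.5236
Friis cascade:
  F = 1.107 + (2.917 − 1)/112.2 + (1.910 − 1)/3548 = 1.124
NF = 10 log₁₀(1.124) = 0.51 dB

0.51 dB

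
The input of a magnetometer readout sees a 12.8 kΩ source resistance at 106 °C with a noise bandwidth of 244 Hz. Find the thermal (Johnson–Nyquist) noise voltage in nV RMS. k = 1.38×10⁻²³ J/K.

256 nV

T = 106 °C + 273.15 = 379.15 K
V_n = √(4kTRB)
4kTRB = 4 × 1.38×10⁻²³ × 379.15 × 1.28×10⁴ × 2.44×10² = 6.54×10⁻¹⁴ V²
V_n = √(6.54×10⁻¹⁴) = 2.56×10⁻⁷ V = 256 nV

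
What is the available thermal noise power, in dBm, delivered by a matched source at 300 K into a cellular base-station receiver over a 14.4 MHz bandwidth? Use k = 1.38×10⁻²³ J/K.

−102.2 dBm

P_n = kTB = 1.38×10⁻²³ × 300 × 1.44×10⁷ = 5.96×10⁻¹⁴ W
In dBm: 10 log₁₀(5.96×10⁻¹⁴ / 10⁻³) = −102.2 dBm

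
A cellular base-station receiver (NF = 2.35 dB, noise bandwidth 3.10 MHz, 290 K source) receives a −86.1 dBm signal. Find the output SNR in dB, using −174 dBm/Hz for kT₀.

Noise floor: N = −174 + 10 log₁₀(B) + NF
10 log₁₀(3.10×10⁶) = 64.91 dB
N = −174 + 64.91 + 2.35 = −106.74 dBm
SNR = P_sig − N = −86.1 − (−106.74) = 20.64 dB → 20.6 dB

20.6 dB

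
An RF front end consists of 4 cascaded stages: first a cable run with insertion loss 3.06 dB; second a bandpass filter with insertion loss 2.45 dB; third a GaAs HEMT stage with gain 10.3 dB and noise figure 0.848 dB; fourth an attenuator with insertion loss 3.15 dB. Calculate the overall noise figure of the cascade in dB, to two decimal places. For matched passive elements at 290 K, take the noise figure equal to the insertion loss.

6.70 dB

Convert to linear (a loss of L dB is a gain of −L dB): F_i = 10^(NF_i/10), G_i = 10^(G_i,dB/10)
  Stage 1: F_1 = 10^(3.06/10) = 2.023, G_1 = 10^(−3.06/10) = 0.4943
  Stage 2: F_2 = 10^(2.45/10) = 1.758, G_2 = 10^(−2.45/10) = 0.5689
  Stage 3: F_3 = 10^(0.848/10) = 1.216, G_3 = 10^(10.3/10) = 10.72
  Stage 4: F_4 = 10^(3.15/10) = 2.065, G_4 = 10^(−3.15/10) = 0.4842
Friis cascade:
  F = 2.023 + (1.758 − 1)/0.4943 + (1.216 − 1)/0.2812 + (2.065 − 1)/3.013 = 4.677
NF = 10 log₁₀(4.677) = 6.70 dB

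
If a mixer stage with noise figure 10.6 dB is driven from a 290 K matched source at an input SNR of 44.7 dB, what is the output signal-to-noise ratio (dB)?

34.1 dB

By definition F = SNR_in/SNR_out, so in dB: SNR_out = SNR_in − NF
SNR_out = 44.7 − 10.6 = 34.1 dB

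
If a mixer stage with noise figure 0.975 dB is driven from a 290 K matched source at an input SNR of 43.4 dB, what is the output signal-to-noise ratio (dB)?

42.425 dB

By definition F = SNR_in/SNR_out, so in dB: SNR_out = SNR_in − NF
SNR_out = 43.4 − 0.975 = 42.425 dB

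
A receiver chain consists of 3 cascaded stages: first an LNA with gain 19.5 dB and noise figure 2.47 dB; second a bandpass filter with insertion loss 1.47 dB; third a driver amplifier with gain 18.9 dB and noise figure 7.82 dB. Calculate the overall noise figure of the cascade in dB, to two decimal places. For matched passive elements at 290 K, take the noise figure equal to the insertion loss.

2.67 dB

Convert to linear (a loss of L dB is a gain of −L dB): F_i = 10^(NF_i/10), G_i = 10^(G_i,dB/10)
  Stage 1: F_1 = 10^(2.47/10) = 1.766, G_1 = 10^(19.5/10) = 89.13
  Stage 2: F_2 = 10^(1.47/10) = 1.403, G_2 = 10^(−1.47/10) = 0.7129
  Stage 3: F_3 = 10^(7.82/10) = 6.053, G_3 = 10^(18.9/10) = 77.62
Friis cascade:
  F = 1.766 + (1.403 − 1)/89.13 + (6.053 − 1)/63.53 = 1.850
NF = 10 log₁₀(1.850) = 2.67 dB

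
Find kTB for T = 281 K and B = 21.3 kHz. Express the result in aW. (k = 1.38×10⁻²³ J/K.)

P_n = kTB = 1.38×10⁻²³ × 281 × 2.13×10⁴ = 8.26×10⁻¹⁷ W = 82.6 aW

82.6 aW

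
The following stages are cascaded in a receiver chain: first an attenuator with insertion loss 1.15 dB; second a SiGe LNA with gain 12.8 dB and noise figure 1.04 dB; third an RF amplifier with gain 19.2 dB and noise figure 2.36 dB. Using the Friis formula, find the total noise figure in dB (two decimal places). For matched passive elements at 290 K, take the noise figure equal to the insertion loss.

2.32 dB

Convert to linear (a loss of L dB is a gain of −L dB): F_i = 10^(NF_i/10), G_i = 10^(G_i,dB/10)
  Stage 1: F_1 = 10^(1.15/10) = 1.303, G_1 = 10^(−1.15/10) = 0.7674
  Stage 2: F_2 = 10^(1.04/10) = 1.271, G_2 = 10^(12.8/10) = 19.05
  Stage 3: F_3 = 10^(2.36/10) = 1.722, G_3 = 10^(19.2/10) = 83.18
Friis cascade:
  F = 1.303 + (1.271 − 1)/0.7674 + (1.722 − 1)/14.62 = 1.705
NF = 10 log₁₀(1.705) = 2.32 dB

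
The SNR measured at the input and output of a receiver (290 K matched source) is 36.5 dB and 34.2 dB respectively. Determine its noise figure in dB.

2.3 dB

NF (dB) = SNR_in(dB) − SNR_out(dB) when the source is at T₀
NF = 36.5 − 34.2 = 2.3 dB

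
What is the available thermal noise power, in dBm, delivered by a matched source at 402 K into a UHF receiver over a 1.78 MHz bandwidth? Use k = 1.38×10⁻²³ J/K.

P_n = kTB = 1.38×10⁻²³ × 402 × 1.78×10⁶ = 9.87×10⁻¹⁵ W
In dBm: 10 log₁₀(9.87×10⁻¹⁵ / 10⁻³) = −110.1 dBm

−110.1 dBm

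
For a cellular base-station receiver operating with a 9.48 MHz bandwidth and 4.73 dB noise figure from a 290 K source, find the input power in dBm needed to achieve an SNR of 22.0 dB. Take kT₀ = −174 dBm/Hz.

−77.5 dBm

Sensitivity = −174 + 10 log₁₀(B) + NF + SNR_min
= −174 + 69.77 + 4.73 + 22.0
= −77.50 dBm → −77.5 dBm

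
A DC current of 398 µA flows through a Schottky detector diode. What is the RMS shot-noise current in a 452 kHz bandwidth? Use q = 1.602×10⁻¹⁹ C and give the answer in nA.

7.59 nA

I_n = √(2qI·B)
2qI·B = 2 × 1.602×10⁻¹⁹ × 3.98×10⁻⁴ × 4.52×10⁵ = 5.76×10⁻¹⁷ A²
I_n = √(5.76×10⁻¹⁷) = 7.59×10⁻⁹ A = 7.59 nA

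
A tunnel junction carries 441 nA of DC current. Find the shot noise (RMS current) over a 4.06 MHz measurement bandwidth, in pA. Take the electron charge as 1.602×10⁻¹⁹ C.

757 pA

I_n = √(2qI·B)
2qI·B = 2 × 1.602×10⁻¹⁹ × 4.41×10⁻⁷ × 4.06×10⁶ = 5.74×10⁻¹⁹ A²
I_n = √(5.74×10⁻¹⁹) = 7.57×10⁻¹⁰ A = 757 pA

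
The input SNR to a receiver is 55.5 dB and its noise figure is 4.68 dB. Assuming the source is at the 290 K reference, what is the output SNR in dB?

By definition F = SNR_in/SNR_out, so in dB: SNR_out = SNR_in − NF
SNR_out = 55.5 − 4.68 = 50.82 dB

50.82 dB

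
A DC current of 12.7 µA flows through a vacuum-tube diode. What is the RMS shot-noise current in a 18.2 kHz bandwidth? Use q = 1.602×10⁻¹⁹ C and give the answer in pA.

272 pA

I_n = √(2qI·B)
2qI·B = 2 × 1.602×10⁻¹⁹ × 1.27×10⁻⁵ × 1.82×10⁴ = 7.41×10⁻²⁰ A²
I_n = √(7.41×10⁻²⁰) = 2.72×10⁻¹⁰ A = 272 pA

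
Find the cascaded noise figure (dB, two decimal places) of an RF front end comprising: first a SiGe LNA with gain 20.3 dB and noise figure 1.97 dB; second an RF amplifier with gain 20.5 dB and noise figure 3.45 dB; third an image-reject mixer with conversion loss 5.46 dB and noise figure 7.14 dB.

2.00 dB

Convert to linear (a loss of L dB is a gain of −L dB): F_i = 10^(NF_i/10), G_i = 10^(G_i,dB/10)
  Stage 1: F_1 = 10^(1.97/10) = 1.574, G_1 = 10^(20.3/10) = 107.2
  Stage 2: F_2 = 10^(3.45/10) = 2.213, G_2 = 10^(20.5/10) = 112.2
  Stage 3: F_3 = 10^(7.14/10) = 5.176, G_3 = 10^(−5.46/10) = 0.2844
Friis cascade:
  F = 1.574 + (2.213 − 1)/107.2 + (5.176 − 1)/1.202×10⁴ = 1.586
NF = 10 log₁₀(1.586) = 2.00 dB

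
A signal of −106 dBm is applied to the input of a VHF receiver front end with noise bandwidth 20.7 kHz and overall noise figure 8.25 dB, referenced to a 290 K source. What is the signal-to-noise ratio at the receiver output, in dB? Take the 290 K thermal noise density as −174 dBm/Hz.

16.6 dB

Noise floor: N = −174 + 10 log₁₀(B) + NF
10 log₁₀(2.07×10⁴) = 43.16 dB
N = −174 + 43.16 + 8.25 = −122.59 dBm
SNR = P_sig − N = −106 − (−122.59) = 16.59 dB → 16.6 dB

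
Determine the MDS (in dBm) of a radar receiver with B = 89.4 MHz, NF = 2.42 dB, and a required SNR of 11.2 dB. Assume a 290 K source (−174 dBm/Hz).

Sensitivity = −174 + 10 log₁₀(B) + NF + SNR_min
= −174 + 79.51 + 2.42 + 11.2
= −80.87 dBm → −80.9 dBm

−80.9 dBm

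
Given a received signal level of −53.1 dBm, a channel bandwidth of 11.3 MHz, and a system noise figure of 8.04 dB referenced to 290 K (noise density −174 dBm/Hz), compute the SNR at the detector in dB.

Noise floor: N = −174 + 10 log₁₀(B) + NF
10 log₁₀(1.13×10⁷) = 70.53 dB
N = −174 + 70.53 + 8.04 = −95.43 dBm
SNR = P_sig − N = −53.1 − (−95.43) = 42.33 dB → 42.3 dB

42.3 dB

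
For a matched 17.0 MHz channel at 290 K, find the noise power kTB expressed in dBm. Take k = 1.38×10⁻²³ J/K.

P_n = kTB = 1.38×10⁻²³ × 290 × 1.70×10⁷ = 6.80×10⁻¹⁴ W
In dBm: 10 log₁₀(6.80×10⁻¹⁴ / 10⁻³) = −101.7 dBm

−101.7 dBm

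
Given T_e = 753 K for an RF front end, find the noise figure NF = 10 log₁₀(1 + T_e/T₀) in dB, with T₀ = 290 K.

F = 1 + T_e/T₀ = 1 + 753/290 = 3.59655
NF = 10 log₁₀(3.59655) = 5.56 dB

5.56 dB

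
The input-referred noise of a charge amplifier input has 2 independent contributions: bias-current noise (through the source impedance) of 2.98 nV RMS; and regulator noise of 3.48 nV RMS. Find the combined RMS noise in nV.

Uncorrelated sources add in power (mean-square): V_tot = √(ΣV_i²)
V_tot = √[(2.98×10⁻⁹)² + (3.48×10⁻⁹)²] = 4.58×10⁻⁹ V = 4.58 nV

4.58 nV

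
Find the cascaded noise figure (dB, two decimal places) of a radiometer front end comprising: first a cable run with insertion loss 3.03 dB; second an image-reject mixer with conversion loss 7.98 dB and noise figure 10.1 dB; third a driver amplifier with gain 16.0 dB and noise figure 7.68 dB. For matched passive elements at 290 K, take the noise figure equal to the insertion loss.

Convert to linear (a loss of L dB is a gain of −L dB): F_i = 10^(NF_i/10), G_i = 10^(G_i,dB/10)
  Stage 1: F_1 = 10^(3.03/10) = 2.009, G_1 = 10^(−3.03/10) = 0.4977
  Stage 2: F_2 = 10^(10.1/10) = 10.23, G_2 = 10^(−7.98/10) = 0.1592
  Stage 3: F_3 = 10^(7.68/10) = 5.861, G_3 = 10^(16.0/10) = 39.81
Friis cascade:
  F = 2.009 + (10.23 − 1)/0.4977 + (5.861 − 1)/0.07925 = 81.90
NF = 10 log₁₀(81.90) = 19.13 dB

19.13 dB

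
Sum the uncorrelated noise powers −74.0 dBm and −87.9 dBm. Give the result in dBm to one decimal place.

−73.8 dBm

Convert to linear, add, convert back:
P₁ = 3.98×10⁻¹¹ W, P₂ = 1.62×10⁻¹² W
P_tot = 4.14×10⁻¹¹ W → 10 log₁₀(P_tot / 10⁻³) = −73.8 dBm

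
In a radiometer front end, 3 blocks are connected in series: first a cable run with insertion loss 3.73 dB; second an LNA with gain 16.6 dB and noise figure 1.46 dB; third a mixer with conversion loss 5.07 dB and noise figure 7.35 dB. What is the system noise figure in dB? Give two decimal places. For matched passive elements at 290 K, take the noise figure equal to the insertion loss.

Convert to linear (a loss of L dB is a gain of −L dB): F_i = 10^(NF_i/10), G_i = 10^(G_i,dB/10)
  Stage 1: F_1 = 10^(3.73/10) = 2.360, G_1 = 10^(−3.73/10) = 0.4236
  Stage 2: F_2 = 10^(1.46/10) = 1.400, G_2 = 10^(16.6/10) = 45.71
  Stage 3: F_3 = 10^(7.35/10) = 5.433, G_3 = 10^(−5.07/10) = 0.3112
Friis cascade:
  F = 2.360 + (1.400 − 1)/0.4236 + (5.433 − 1)/19.36 = 3.533
NF = 10 log₁₀(3.533) = 5.48 dB

5.48 dB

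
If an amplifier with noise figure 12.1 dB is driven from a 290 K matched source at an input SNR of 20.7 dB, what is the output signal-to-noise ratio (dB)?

By definition F = SNR_in/SNR_out, so in dB: SNR_out = SNR_in − NF
SNR_out = 20.7 − 12.1 = 8.6 dB

8.6 dB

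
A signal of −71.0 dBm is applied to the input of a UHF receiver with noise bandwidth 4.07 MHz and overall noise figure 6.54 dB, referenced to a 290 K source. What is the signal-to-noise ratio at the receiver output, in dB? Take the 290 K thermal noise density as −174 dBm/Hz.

30.4 dB

Noise floor: N = −174 + 10 log₁₀(B) + NF
10 log₁₀(4.07×10⁶) = 66.1 dB
N = −174 + 66.1 + 6.54 = −101.36 dBm
SNR = P_sig − N = −71.0 − (−101.36) = 30.36 dB → 30.4 dB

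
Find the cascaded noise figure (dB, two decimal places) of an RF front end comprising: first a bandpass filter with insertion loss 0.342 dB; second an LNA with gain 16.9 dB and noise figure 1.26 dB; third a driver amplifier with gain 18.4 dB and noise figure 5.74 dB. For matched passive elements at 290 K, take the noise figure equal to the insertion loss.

Convert to linear (a loss of L dB is a gain of −L dB): F_i = 10^(NF_i/10), G_i = 10^(G_i,dB/10)
  Stage 1: F_1 = 10^(0.342/10) = 1.082, G_1 = 10^(−0.342/10) = 0.9243
  Stage 2: F_2 = 10^(1.26/10) = 1.337, G_2 = 10^(16.9/10) = 48.98
  Stage 3: F_3 = 10^(5.74/10) = 3.750, G_3 = 10^(18.4/10) = 69.18
Friis cascade:
  F = 1.082 + (1.337 − 1)/0.9243 + (3.750 − 1)/45.27 = 1.507
NF = 10 log₁₀(1.507) = 1.78 dB

1.78 dB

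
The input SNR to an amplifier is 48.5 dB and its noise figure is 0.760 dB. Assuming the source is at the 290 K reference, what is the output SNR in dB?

By definition F = SNR_in/SNR_out, so in dB: SNR_out = SNR_in − NF
SNR_out = 48.5 − 0.760 = 47.740 dB

47.740 dB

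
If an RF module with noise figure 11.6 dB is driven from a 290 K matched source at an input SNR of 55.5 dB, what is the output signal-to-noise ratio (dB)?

By definition F = SNR_in/SNR_out, so in dB: SNR_out = SNR_in − NF
SNR_out = 55.5 − 11.6 = 43.9 dB

43.9 dB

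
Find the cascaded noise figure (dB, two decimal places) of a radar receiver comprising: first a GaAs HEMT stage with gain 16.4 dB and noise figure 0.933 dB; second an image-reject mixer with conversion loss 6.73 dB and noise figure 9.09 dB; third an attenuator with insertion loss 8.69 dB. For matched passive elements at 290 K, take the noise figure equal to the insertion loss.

Convert to linear (a loss of L dB is a gain of −L dB): F_i = 10^(NF_i/10), G_i = 10^(G_i,dB/10)
  Stage 1: F_1 = 10^(0.933/10) = 1.240, G_1 = 10^(16.4/10) = 43.65
  Stage 2: F_2 = 10^(9.09/10) = 8.110, G_2 = 10^(−6.73/10) = 0.2123
  Stage 3: F_3 = 10^(8.69/10) = 7.396, G_3 = 10^(−8.69/10) = 0.1352
Friis cascade:
  F = 1.240 + (8.110 − 1)/43.65 + (7.396 − 1)/9.268 = 2.093
NF = 10 log₁₀(2.093) = 3.21 dB

3.21 dB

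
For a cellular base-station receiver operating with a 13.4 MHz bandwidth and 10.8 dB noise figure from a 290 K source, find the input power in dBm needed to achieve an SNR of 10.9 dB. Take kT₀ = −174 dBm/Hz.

−81.0 dBm

Sensitivity = −174 + 10 log₁₀(B) + NF + SNR_min
= −174 + 71.27 + 10.8 + 10.9
= −81.03 dBm → −81.0 dBm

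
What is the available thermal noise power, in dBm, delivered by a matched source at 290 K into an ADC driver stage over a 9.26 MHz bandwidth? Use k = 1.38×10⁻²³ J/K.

P_n = kTB = 1.38×10⁻²³ × 290 × 9.26×10⁶ = 3.71×10⁻¹⁴ W
In dBm: 10 log₁₀(3.71×10⁻¹⁴ / 10⁻³) = −104.3 dBm

−104.3 dBm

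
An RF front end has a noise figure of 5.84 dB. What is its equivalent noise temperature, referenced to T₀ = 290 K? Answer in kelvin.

F = 10^(5.84/10) = 3.83707
T_e = (F − 1)·T₀ = (3.83707 − 1) × 290 = 823 K

823 K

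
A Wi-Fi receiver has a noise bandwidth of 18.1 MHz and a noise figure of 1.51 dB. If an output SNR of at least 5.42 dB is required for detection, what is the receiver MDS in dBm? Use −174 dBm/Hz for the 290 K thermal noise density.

−94.5 dBm

Sensitivity = −174 + 10 log₁₀(B) + NF + SNR_min
= −174 + 72.58 + 1.51 + 5.42
= −94.49 dBm → −94.5 dBm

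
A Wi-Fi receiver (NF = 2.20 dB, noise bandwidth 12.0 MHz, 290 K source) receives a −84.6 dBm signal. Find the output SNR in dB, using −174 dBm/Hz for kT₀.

16.4 dB

Noise floor: N = −174 + 10 log₁₀(B) + NF
10 log₁₀(1.20×10⁷) = 70.79 dB
N = −174 + 70.79 + 2.20 = −101.01 dBm
SNR = P_sig − N = −84.6 − (−101.01) = 16.41 dB → 16.4 dB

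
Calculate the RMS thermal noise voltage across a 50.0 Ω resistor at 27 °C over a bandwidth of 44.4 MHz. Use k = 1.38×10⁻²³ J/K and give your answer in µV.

6.06 µV

T = 27 °C + 273.15 = 300.15 K
V_n = √(4kTRB)
4kTRB = 4 × 1.38×10⁻²³ × 300.15 × 5.00×10¹ × 4.44×10⁷ = 3.68×10⁻¹¹ V²
V_n = √(3.68×10⁻¹¹) = 6.06×10⁻⁶ V = 6.06 µV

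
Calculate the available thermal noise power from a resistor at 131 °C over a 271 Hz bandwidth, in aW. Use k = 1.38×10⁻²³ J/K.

1.51 aW

T = 131 °C + 273.15 = 404.15 K
P_n = kTB = 1.38×10⁻²³ × 404.15 × 2.71×10² = 1.51×10⁻¹⁸ W = 1.51 aW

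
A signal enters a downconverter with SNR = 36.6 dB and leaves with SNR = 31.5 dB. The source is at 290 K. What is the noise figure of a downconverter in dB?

5.1 dB

NF (dB) = SNR_in(dB) − SNR_out(dB) when the source is at T₀
NF = 36.6 − 31.5 = 5.1 dB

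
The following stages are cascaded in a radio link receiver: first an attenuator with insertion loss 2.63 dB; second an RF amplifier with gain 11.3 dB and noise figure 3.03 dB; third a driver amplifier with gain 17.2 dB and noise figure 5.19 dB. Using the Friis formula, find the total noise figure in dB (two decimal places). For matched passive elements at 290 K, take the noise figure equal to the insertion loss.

6.01 dB

Convert to linear (a loss of L dB is a gain of −L dB): F_i = 10^(NF_i/10), G_i = 10^(G_i,dB/10)
  Stage 1: F_1 = 10^(2.63/10) = 1.832, G_1 = 10^(−2.63/10) = 0.5458
  Stage 2: F_2 = 10^(3.03/10) = 2.009, G_2 = 10^(11.3/10) = 13.49
  Stage 3: F_3 = 10^(5.19/10) = 3.304, G_3 = 10^(17.2/10) = 52.48
Friis cascade:
  F = 1.832 + (2.009 − 1)/0.5458 + (3.304 − 1)/7.362 = 3.994
NF = 10 log₁₀(3.994) = 6.01 dB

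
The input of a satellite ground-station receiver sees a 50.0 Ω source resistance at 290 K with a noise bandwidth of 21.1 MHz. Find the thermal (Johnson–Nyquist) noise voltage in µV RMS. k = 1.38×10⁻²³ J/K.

4.11 µV

V_n = √(4kTRB)
4kTRB = 4 × 1.38×10⁻²³ × 290 × 5.00×10¹ × 2.11×10⁷ = 1.69×10⁻¹¹ V²
V_n = √(1.69×10⁻¹¹) = 4.11×10⁻⁶ V = 4.11 µV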